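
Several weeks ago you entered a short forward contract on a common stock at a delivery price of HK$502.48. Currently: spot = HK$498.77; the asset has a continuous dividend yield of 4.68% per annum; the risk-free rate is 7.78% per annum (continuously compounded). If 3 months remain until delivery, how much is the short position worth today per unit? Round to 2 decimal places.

-HK$0.17

Current fair forward for the remaining 3 months: F = S·e^((r − q)·T), (r − q) = 0.0778 − 0.0468 = 0.0310
F = 498.77 · e^(0.0310 × 3/12) = 498.77 × 1.007780 = 502.6504
Value of long forward = (F − K)·e^(−rT) = (502.6504 − 502.48) · e^(−0.0778·3/12)
= 0.1704 × 0.980738 = 0.17
Short position value = −(long value) = -HK$0.17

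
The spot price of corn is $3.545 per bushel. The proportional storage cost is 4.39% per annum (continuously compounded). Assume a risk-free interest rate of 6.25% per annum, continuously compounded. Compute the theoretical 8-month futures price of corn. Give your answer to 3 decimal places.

Net carry = r + u − y = 0.0625 + 0.0439 − 0.0000 = 0.1064
F = S·e^((r+u−y)T) = 3.545 · e^(0.1064 × 8/12) = 3.545 · e^0.070933
= 3.545 × 1.073509 = $3.806 per bushel

$3.806 per bushel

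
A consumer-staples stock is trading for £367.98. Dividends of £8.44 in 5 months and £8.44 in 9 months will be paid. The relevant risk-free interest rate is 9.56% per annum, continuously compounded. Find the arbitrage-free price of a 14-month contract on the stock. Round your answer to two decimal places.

£393.55

PV(dividends) I = 8.44·e^(−0.0956·5/12) + 8.44·e^(−0.0956·9/12)
I = 8.1104 + 7.8560 = 15.9664
F = (S − I)·e^(rT) = (367.98 − 15.9664) · e^(0.0956·14/12)
= 352.0136 · e^0.111533 = 352.0136 × 1.117991 = £393.55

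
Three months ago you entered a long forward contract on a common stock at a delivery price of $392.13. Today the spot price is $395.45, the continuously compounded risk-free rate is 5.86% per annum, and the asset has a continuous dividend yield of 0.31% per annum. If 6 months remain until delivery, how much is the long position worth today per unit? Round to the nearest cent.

$14.03

Current fair forward for the remaining 6 months: F = S·e^((r − q)·T), (r − q) = 0.0586 − 0.0031 = 0.0555
F = 395.45 · e^(0.0555 × 6/12) = 395.45 × 1.028139 = 406.5776
Value of long forward = (F − K)·e^(−rT) = (406.5776 − 392.13) · e^(−0.0586·6/12)
= 14.4476 × 0.971125 = 14.03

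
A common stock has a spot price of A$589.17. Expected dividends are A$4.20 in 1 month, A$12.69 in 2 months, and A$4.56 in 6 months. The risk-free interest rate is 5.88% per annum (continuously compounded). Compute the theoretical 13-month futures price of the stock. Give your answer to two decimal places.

A$605.36

PV(dividends) I = 4.20·e^(−0.0588·1/12) + 12.69·e^(−0.0588·2/12) + 4.56·e^(−0.0588·6/12)
I = 4.1795 + 12.5662 + 4.4279 = 21.1736
F = (S − I)·e^(rT) = (589.17 − 21.1736) · e^(0.0588·13/12)
= 567.9964 · e^0.063700 = 567.9964 × 1.065773 = A$605.36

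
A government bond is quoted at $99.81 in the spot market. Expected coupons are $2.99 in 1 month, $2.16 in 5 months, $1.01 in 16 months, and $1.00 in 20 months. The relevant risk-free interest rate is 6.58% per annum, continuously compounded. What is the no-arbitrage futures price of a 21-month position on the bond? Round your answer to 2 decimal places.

PV(coupons) I = 2.99·e^(−0.0658·1/12) + 2.16·e^(−0.0658·5/12) + 1.01·e^(−0.0658·16/12) + 1.00·e^(−0.0658·20/12)
I = 2.9736 + 2.1016 + 0.9252 + 0.8961 = 6.8965
F = (S − I)·e^(rT) = (99.81 − 6.8965) · e^(0.0658·21/12)
= 92.9135 · e^0.115150 = 92.9135 × 1.122042 = $104.25

$104.25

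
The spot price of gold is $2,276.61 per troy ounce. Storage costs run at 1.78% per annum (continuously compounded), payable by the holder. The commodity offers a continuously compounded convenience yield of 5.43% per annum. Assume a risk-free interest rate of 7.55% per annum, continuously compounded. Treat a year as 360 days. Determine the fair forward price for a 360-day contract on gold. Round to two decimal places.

Net carry = r + u − y = 0.0755 + 0.0178 − 0.0543 = 0.0390
F = S·e^((r+u−y)T) = 2276.61 · e^(0.0390 × 360/360) = 2276.61 · e^0.03900000
= 2276.61 × 1.03977048 = $2,367.15 per troy ounce

$2,367.15 per troy ounce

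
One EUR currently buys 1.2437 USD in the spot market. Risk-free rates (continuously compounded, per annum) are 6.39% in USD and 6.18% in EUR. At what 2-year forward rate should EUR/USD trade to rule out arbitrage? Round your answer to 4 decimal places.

F = S·e^((r_USD − r_EUR)T) = 1.2437 · e^((0.0639 − 0.0618) × 2)
= 1.2437 · e^0.004200 = 1.2437 × 1.004209
F = 1.2489 USD per EUR

1.2489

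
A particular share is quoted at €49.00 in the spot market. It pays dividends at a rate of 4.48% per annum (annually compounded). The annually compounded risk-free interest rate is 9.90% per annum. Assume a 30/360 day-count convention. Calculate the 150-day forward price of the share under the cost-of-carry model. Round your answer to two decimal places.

€50.04

F = S · (1+r)^T / (1+q)^T
= 49.00 × 1.040117 / 1.018428 = 49.00 × 1.021297
F = €50.04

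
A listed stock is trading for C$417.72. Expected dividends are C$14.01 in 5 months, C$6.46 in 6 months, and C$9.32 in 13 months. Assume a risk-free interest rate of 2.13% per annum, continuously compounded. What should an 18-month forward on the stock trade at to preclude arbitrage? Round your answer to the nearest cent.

PV(dividends) I = 14.01·e^(−0.0213·5/12) + 6.46·e^(−0.0213·6/12) + 9.32·e^(−0.0213·13/12)
I = 13.8862 + 6.3916 + 9.1074 = 29.3852
F = (S − I)·e^(rT) = (417.72 − 29.3852) · e^(0.0213·18/12)
= 388.3348 · e^0.031950 = 388.3348 × 1.032466 = C$400.94

C$400.94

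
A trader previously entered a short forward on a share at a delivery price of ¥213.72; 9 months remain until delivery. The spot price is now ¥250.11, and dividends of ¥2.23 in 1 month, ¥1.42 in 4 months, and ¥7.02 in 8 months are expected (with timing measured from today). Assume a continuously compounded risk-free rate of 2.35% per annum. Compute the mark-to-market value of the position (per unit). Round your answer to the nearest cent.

-¥29.58

PV(remaining dividends) I = 2.23·e^(−0.0235·1/12) + 1.42·e^(−0.0235·4/12) + 7.02·e^(−0.0235·8/12) = 10.5454
Current forward F = (S − I)·e^(rT) = (250.11 − 10.5454)·e^(0.0235·9/12) = 239.5646 × 1.017781 = 243.8243
Value (long) = (F − K)·e^(−rT) = (243.8243 − 213.72) × 0.982529 = 29.5783
Short position value = −(long value) = -¥29.58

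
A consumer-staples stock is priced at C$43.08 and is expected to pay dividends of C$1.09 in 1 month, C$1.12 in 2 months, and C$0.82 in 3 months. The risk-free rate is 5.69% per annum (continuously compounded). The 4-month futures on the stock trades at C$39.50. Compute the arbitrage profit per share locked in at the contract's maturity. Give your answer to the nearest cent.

PV(dividends) I = 1.09·e^(−0.0569·1/12) + 1.12·e^(−0.0569·2/12) + 0.82·e^(−0.0569·3/12) = 3.0027
Fair futures F* = (S − I)·e^(rT) = (43.08 − 3.0027)·e^0.018967 = 40.0773 × 1.019148 = 40.8447
Market C$39.50 < fair 40.8447: forward underpriced → reverse cash-and-carry (short the stock, invest proceeds at r, pay the dividends, go long the forward).
Profit at T = |F_mkt − F*| = |39.50 − 40.8447| = C$1.34 per share

C$1.34 per share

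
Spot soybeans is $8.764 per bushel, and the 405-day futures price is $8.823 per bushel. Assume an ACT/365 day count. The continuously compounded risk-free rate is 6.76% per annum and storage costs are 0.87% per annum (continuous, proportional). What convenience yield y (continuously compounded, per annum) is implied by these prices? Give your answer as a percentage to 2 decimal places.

F = S·e^((r+u−y)T) ⇒ (r+u−y) = ln(F/S)/T
ln(8.823/8.764) = 0.006710; /T ⇒ 0.006047
y = r + u − ln(F/S)/T = 0.0676 + 0.0087 − 0.006047 = 0.070253
y = 7.03%

7.03%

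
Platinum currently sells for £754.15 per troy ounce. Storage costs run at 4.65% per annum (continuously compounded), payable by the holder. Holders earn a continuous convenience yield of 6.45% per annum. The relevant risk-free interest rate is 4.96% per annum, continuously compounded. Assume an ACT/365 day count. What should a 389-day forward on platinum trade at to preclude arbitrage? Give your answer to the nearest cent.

Net carry = r + u − y = 0.0496 + 0.0465 − 0.0645 = 0.0316
F = S·e^((r+u−y)T) = 754.15 · e^(0.0316 × 389/365) = 754.15 · e^0.033678
= 754.15 × 1.034252 = £779.98 per troy ounce

£779.98 per troy ounce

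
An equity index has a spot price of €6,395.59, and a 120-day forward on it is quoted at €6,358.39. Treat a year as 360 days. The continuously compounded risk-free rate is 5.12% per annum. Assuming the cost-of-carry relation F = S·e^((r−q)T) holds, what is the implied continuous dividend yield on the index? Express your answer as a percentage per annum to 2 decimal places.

From F = S·e^((r−q)T): (r − q) = ln(F/S)/T
ln(6358.39/6395.59) = ln(0.994183) = -0.005834
(r − q) = -0.005834 / (120/360) = -0.017502
q = r − ln(F/S)/T = 0.0512 + 0.017502 = 0.068702
q = 6.87%

6.87%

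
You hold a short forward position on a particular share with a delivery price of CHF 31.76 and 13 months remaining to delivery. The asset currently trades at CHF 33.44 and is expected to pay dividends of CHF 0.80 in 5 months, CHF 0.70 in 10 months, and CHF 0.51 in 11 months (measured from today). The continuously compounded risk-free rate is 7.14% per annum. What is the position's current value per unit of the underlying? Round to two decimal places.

PV(remaining dividends) I = 0.80·e^(−0.0714·5/12) + 0.70·e^(−0.0714·10/12) + 0.51·e^(−0.0714·11/12) = 1.9138
Current forward F = (S − I)·e^(rT) = (33.44 − 1.9138)·e^(0.0714·13/12) = 31.5262 × 1.080420 = 34.0615
Value (long) = (F − K)·e^(−rT) = (34.0615 − 31.76) × 0.925566 = 2.1302
Short position value = −(long value) = -CHF 2.13

-CHF 2.13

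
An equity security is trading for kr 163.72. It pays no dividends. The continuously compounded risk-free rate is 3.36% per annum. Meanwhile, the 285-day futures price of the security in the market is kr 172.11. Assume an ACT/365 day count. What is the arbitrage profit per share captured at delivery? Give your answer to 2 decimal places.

kr 4.04 per share

Fair futures: F* = S·e^(carry·T), with carry = r = 0.0336
F* = 163.72 · e^(0.0336 × 285/365) = 163.72 · e^0.026236 = 163.72 × 1.026583 = kr 168.0722
Market kr 172.11 > fair kr 168.0722: forward overpriced → cash-and-carry (buy spot, short the forward).
At maturity, profit = |F_mkt − F*| = |172.11 − 168.0722| = kr 4.04 per share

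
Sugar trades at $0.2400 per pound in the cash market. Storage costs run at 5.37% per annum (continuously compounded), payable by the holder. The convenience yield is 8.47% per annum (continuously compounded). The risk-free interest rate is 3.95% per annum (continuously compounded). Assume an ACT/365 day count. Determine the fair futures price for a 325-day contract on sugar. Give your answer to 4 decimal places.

Net carry = r + u − y = 0.0395 + 0.0537 − 0.0847 = 0.0085
F = S·e^((r+u−y)T) = 0.2400 · e^(0.0085 × 325/365) = 0.2400 · e^0.007568
= 0.2400 × 1.007597 = $0.2418 per pound

$0.2418 per pound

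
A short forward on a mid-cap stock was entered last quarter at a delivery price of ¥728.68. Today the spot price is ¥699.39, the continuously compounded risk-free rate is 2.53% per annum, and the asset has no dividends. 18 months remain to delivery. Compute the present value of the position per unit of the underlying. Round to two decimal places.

¥2.15

Current fair forward for the remaining 18 months: F = S·e^(r·T), r = 0.0253
F = 699.39 · e^(0.0253 × 18/12) = 699.39 × 1.038679 = 726.4417
Value of long forward = (F − K)·e^(−rT) = (726.4417 − 728.68) · e^(−0.0253·18/12)
= -2.2383 × 0.962761 = -2.15
Short position value = −(long value) = ¥2.15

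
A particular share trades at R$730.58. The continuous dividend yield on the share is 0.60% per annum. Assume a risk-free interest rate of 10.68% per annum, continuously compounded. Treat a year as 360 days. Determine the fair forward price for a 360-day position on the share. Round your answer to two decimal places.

R$808.06

F = S·e^((r − q)T) = 730.58 · e^((0.1068 − 0.0060) × 360/360)
= 730.58 · e^0.100800 = 730.58 × 1.106055
F = R$808.06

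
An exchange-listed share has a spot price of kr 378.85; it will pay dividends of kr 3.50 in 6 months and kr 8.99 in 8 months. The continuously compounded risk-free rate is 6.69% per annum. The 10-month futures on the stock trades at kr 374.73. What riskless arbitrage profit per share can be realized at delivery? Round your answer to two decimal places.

kr 13.17 per share

PV(dividends) I = 3.50·e^(−0.0669·6/12) + 8.99·e^(−0.0669·8/12) = 11.9827
Fair futures F* = (S − I)·e^(rT) = (378.85 − 11.9827)·e^0.055750 = 366.8673 × 1.057333 = 387.9009
Market kr 374.73 < fair 387.9009: forward underpriced → reverse cash-and-carry (short the stock, invest proceeds at r, pay the dividends, go long the forward).
Profit at T = |F_mkt − F*| = |374.73 − 387.9009| = kr 13.17 per share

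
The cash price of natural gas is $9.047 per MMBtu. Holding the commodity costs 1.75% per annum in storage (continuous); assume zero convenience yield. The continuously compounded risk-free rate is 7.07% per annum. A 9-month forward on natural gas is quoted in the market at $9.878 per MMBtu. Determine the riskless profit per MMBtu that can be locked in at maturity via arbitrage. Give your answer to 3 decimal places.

$0.212 per MMBtu

Fair forward: F* = S·e^(carry·T), with carry = (r + u) = 0.0707 + 0.0175 = 0.0882
F* = 9.047 · e^(0.0882 × 9/12) = 9.047 · e^0.066150 = 9.047 × 1.068387 = $9.6657
Market $9.878 > fair $9.6657: forward overpriced → cash-and-carry (buy spot, short the forward).
At maturity, profit = |F_mkt − F*| = |9.878 − 9.6657| = $0.212 per MMBtu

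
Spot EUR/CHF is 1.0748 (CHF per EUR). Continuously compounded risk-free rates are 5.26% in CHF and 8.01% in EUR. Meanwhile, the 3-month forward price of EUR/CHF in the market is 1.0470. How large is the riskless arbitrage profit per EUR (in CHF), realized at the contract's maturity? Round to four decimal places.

Fair forward: F* = S·e^(carry·T), with carry = (r_CHF − r_EUR) = 0.0526 − 0.0801 = -0.0275
F* = 1.0748 · e^(-0.0275 × 3/12) = 1.0748 · e^-0.006875 = 1.0748 × 0.993149 = 1.0674
Market 1.0470 < fair 1.0674: forward underpriced → reverse cash-and-carry (short spot, go long the forward).
At maturity, profit = |F_mkt − F*| = |1.0470 − 1.0674| = 0.0204 per EUR (in CHF)

0.0204 per EUR (in CHF)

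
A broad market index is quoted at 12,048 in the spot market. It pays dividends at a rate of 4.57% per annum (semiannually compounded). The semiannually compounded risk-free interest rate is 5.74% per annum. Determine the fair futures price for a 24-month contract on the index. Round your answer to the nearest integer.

12,326

F = S · (1+r/2)^(2T) / (1+q/2)^(2T)
= 12048 × 1.119837 / 1.094581 = 12048 × 1.023074
F = 12,326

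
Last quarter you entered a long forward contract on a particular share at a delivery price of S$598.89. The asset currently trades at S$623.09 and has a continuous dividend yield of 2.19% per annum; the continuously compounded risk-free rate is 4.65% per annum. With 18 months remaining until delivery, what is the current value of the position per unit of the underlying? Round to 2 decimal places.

S$44.41

Current fair forward for the remaining 18 months: F = S·e^((r − q)·T), (r − q) = 0.0465 − 0.0219 = 0.0246
F = 623.09 · e^(0.0246 × 18/12) = 623.09 × 1.037589 = 646.5113
Value of long forward = (F − K)·e^(−rT) = (646.5113 − 598.89) · e^(−0.0465·18/12)
= 47.6213 × 0.932627 = 44.41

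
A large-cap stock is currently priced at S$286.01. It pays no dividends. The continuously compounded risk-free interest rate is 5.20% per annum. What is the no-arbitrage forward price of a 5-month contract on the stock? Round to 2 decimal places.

S$292.27

F = S·e^(rT) = 286.01 · e^(0.0520 × 5/12)
= 286.01 · e^0.021667 = 286.01 × 1.021903
F = S$292.27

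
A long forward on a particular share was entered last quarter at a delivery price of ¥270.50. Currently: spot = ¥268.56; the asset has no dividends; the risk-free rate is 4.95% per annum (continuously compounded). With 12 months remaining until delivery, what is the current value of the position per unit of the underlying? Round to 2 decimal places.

Current fair forward for the remaining 12 months: F = S·e^(r·T), r = 0.0495
F = 268.56 · e^(0.0495 × 12/12) = 268.56 × 1.050746 = 282.1883
Value of long forward = (F − K)·e^(−rT) = (282.1883 − 270.50) · e^(−0.0495·12/12)
= 11.6883 × 0.951705 = 11.12

¥11.12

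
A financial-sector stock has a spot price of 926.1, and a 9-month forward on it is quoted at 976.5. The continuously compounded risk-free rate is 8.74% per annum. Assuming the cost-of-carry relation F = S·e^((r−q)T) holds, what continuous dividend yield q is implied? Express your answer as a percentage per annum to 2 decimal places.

From F = S·e^((r−q)T): (r − q) = ln(F/S)/T
ln(976.5/926.1) = ln(1.054422) = 0.052993
(r − q) = 0.052993 / (9/12) = 0.070657
q = r − ln(F/S)/T = 0.0874 − 0.070657 = 0.016743
q = 1.67%

1.67%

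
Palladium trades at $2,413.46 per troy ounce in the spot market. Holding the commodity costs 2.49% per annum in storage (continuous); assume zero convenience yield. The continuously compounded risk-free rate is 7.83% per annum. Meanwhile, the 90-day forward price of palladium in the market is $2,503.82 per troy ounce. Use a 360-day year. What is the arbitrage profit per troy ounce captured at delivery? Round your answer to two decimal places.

Fair forward: F* = S·e^(carry·T), with carry = (r + u) = 0.0783 + 0.0249 = 0.1032
F* = 2413.46 · e^(0.1032 × 90/360) = 2413.46 · e^0.02580000 = 2413.46 × 1.02613570 = $2476.5375
Market $2503.82 > fair $2476.5375: forward overpriced → cash-and-carry (buy spot, short the forward).
At maturity, profit = |F_mkt − F*| = |2503.82 − 2476.5375| = $27.28 per troy ounce

$27.28 per troy ounce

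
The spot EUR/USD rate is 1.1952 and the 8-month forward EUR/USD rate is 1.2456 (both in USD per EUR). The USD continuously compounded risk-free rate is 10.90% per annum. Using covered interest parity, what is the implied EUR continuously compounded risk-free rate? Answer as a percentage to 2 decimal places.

4.70%

F = S·e^((r_USD − r_EUR)T) ⇒ r_EUR = r_USD − ln(F/S)/T
ln(1.2456/1.1952) = 0.041304; /(8/12) = 0.061956
r_EUR = 0.1090 − 0.061956 = 0.047044
r_EUR = 4.70%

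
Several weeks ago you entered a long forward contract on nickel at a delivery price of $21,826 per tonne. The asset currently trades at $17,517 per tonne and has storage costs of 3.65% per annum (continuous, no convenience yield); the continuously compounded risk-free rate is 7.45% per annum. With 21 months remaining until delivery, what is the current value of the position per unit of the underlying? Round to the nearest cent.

-$485.72 per tonne

Current fair forward for the remaining 21 months: F = S·e^((r + u)·T), (r + u) = 0.0745 + 0.0365 = 0.1110
F = 17517 · e^(0.1110 × 21/12) = 17517 × 1.21439984 = 21272.6420
Value of long forward = (F − K)·e^(−rT) = (21272.6420 − 21826) · e^(−0.0745·21/12)
= -553.3580 × 0.87776621 = -485.72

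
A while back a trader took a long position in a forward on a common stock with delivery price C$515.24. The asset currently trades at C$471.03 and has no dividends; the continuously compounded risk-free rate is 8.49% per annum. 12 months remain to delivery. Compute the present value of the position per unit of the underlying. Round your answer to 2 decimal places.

-C$2.27

Current fair forward for the remaining 12 months: F = S·e^(r·T), r = 0.0849
F = 471.03 · e^(0.0849 × 12/12) = 471.03 × 1.088608 = 512.7670
Value of long forward = (F − K)·e^(−rT) = (512.7670 − 515.24) · e^(−0.0849·12/12)
= -2.4730 × 0.918604 = -2.27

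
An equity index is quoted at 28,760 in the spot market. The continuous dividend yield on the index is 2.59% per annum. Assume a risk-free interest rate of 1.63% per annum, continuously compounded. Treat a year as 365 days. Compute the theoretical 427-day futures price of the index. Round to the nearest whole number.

28,439

F = S·e^((r − q)T) = 28760 · e^((0.0163 − 0.0259) × 427/365)
= 28760 · e^-0.011231 = 28760 × 0.988832
F = 28,439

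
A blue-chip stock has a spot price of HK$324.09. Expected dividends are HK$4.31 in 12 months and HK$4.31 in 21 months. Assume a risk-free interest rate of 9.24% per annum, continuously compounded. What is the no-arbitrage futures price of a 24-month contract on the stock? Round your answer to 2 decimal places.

HK$380.74

PV(dividends) I = 4.31·e^(−0.0924·12/12) + 4.31·e^(−0.0924·21/12)
I = 3.9296 + 3.6665 = 7.5961
F = (S − I)·e^(rT) = (324.09 − 7.5961) · e^(0.0924·24/12)
= 316.4939 · e^0.184800 = 316.4939 × 1.202978 = HK$380.74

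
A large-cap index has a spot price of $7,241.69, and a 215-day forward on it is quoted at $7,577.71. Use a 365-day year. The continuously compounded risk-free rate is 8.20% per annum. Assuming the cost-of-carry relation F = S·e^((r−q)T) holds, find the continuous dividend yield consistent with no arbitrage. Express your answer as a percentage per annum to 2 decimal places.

0.50%

From F = S·e^((r−q)T): (r − q) = ln(F/S)/T
ln(7577.71/7241.69) = ln(1.046401) = 0.045357
(r − q) = 0.045357 / (215/365) = 0.077001
q = r − ln(F/S)/T = 0.0820 − 0.077001 = 0.004999
q = 0.50%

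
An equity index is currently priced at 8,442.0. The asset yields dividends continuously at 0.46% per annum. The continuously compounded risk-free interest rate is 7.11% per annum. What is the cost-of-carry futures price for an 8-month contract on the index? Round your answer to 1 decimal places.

F = S·e^((r − q)T) = 8442.0 · e^((0.0711 − 0.0046) × 8/12)
= 8442.0 · e^0.044333 = 8442.0 × 1.045330
F = 8,824.7

8,824.7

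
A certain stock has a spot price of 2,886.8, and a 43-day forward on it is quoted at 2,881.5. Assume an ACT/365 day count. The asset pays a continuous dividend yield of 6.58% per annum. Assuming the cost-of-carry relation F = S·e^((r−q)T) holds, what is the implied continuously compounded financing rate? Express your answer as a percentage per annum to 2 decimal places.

From F = S·e^((r−q)T): (r − q) = ln(F/S)/T
ln(2881.5/2886.8) = ln(0.998164) = -0.001838
(r − q) = -0.001838 / (43/365) = -0.015602
r = ln(F/S)/T + q = -0.015602 + 0.0658 = 0.050198
r = 5.02%

5.02%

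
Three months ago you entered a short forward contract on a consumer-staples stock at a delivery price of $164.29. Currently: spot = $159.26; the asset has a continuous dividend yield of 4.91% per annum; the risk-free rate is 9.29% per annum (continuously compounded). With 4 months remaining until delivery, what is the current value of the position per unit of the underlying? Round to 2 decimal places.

Current fair forward for the remaining 4 months: F = S·e^((r − q)·T), (r − q) = 0.0929 − 0.0491 = 0.0438
F = 159.26 · e^(0.0438 × 4/12) = 159.26 × 1.014707 = 161.6022
Value of long forward = (F − K)·e^(−rT) = (161.6022 − 164.29) · e^(−0.0929·4/12)
= -2.6878 × 0.969508 = -2.61
Short position value = −(long value) = $2.61

$2.61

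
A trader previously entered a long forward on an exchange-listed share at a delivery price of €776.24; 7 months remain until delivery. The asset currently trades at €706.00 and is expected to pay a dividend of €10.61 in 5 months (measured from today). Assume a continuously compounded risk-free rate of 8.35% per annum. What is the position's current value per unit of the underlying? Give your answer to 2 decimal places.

PV(remaining dividends) I = 10.61·e^(−0.0835·5/12) = 10.2472
Current forward F = (S − I)·e^(rT) = (706.00 − 10.2472)·e^(0.0835·7/12) = 695.7528 × 1.049914 = 730.4806
Value (long) = (F − K)·e^(−rT) = (730.4806 − 776.24) × 0.952459 = -43.5840
Value = -€43.58

-€43.58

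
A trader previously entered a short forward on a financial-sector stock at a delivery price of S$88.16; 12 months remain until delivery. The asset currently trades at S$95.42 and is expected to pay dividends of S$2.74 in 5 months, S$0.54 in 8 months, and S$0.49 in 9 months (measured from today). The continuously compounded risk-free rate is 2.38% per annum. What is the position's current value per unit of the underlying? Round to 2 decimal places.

-S$5.61

PV(remaining dividends) I = 2.74·e^(−0.0238·5/12) + 0.54·e^(−0.0238·8/12) + 0.49·e^(−0.0238·9/12) = 3.7258
Current forward F = (S − I)·e^(rT) = (95.42 − 3.7258)·e^(0.0238·12/12) = 91.6942 × 1.024085 = 93.9027
Value (long) = (F − K)·e^(−rT) = (93.9027 − 88.16) × 0.976481 = 5.6076
Short position value = −(long value) = -S$5.61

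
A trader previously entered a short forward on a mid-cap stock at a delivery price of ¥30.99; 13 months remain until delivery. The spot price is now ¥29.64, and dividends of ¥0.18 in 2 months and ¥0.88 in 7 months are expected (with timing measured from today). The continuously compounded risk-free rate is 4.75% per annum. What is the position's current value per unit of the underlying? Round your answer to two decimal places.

¥0.83

PV(remaining dividends) I = 0.18·e^(−0.0475·2/12) + 0.88·e^(−0.0475·7/12) = 1.0345
Current forward F = (S − I)·e^(rT) = (29.64 − 1.0345)·e^(0.0475·13/12) = 28.6055 × 1.052805 = 30.1160
Value (long) = (F − K)·e^(−rT) = (30.1160 − 30.99) × 0.949843 = -0.8302
Short position value = −(long value) = ¥0.83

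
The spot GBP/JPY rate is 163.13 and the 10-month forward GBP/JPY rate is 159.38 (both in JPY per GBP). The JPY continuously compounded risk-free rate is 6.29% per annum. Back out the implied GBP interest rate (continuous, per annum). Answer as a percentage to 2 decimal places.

F = S·e^((r_JPY − r_GBP)T) ⇒ r_GBP = r_JPY − ln(F/S)/T
ln(159.38/163.13) = -0.023256; /(10/12) = -0.027907
r_GBP = 0.0629 + 0.027907 = 0.090807
r_GBP = 9.08%

9.08%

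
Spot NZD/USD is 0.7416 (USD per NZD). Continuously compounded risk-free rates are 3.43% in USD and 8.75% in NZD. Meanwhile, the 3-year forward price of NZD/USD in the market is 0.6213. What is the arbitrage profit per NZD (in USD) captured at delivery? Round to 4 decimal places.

0.0109 per NZD (in USD)

Fair forward: F* = S·e^(carry·T), with carry = (r_USD − r_NZD) = 0.0343 − 0.0875 = -0.0532
F* = 0.7416 · e^(-0.0532 × 3) = 0.7416 · e^-0.159600 = 0.7416 × 0.852485 = 0.6322
Market 0.6213 < fair 0.6322: forward underpriced → reverse cash-and-carry (short spot, go long the forward).
At maturity, profit = |F_mkt − F*| = |0.6213 − 0.6322| = 0.0109 per NZD (in USD)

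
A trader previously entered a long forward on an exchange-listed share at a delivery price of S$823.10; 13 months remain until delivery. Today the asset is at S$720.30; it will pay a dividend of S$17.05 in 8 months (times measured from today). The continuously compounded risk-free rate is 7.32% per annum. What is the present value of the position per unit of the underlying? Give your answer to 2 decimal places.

PV(remaining dividends) I = 17.05·e^(−0.0732·8/12) = 16.2379
Current forward F = (S − I)·e^(rT) = (720.30 − 16.2379)·e^(0.0732·13/12) = 704.0621 × 1.082529 = 762.1676
Value (long) = (F − K)·e^(−rT) = (762.1676 − 823.10) × 0.923763 = -56.2871
Value = -S$56.29

-S$56.29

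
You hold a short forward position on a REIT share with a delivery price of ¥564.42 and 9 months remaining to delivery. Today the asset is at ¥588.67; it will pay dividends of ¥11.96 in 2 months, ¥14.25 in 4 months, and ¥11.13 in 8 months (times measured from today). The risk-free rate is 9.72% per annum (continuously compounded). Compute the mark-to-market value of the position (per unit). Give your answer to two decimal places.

PV(remaining dividends) I = 11.96·e^(−0.0972·2/12) + 14.25·e^(−0.0972·4/12) + 11.13·e^(−0.0972·8/12) = 35.9952
Current forward F = (S − I)·e^(rT) = (588.67 − 35.9952)·e^(0.0972·9/12) = 552.6748 × 1.075623 = 594.4697
Value (long) = (F − K)·e^(−rT) = (594.4697 − 564.42) × 0.929694 = 27.9370
Short position value = −(long value) = -¥27.94

-¥27.94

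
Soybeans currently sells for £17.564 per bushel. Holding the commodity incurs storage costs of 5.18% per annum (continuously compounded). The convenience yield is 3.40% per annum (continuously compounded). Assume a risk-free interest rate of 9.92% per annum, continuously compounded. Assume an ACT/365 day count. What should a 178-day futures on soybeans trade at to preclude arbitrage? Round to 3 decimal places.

£18.595 per bushel

Net carry = r + u − y = 0.0992 + 0.0518 − 0.0340 = 0.1170
F = S·e^((r+u−y)T) = 17.564 · e^(0.1170 × 178/365) = 17.564 · e^0.057058
= 17.564 × 1.058717 = £18.595 per bushel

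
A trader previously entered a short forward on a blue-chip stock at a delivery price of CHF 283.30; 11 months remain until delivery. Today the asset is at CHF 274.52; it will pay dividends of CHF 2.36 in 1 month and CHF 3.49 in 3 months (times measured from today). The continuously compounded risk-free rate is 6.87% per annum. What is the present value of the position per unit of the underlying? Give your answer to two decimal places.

PV(remaining dividends) I = 2.36·e^(−0.0687·1/12) + 3.49·e^(−0.0687·3/12) = 5.7771
Current forward F = (S − I)·e^(rT) = (274.52 − 5.7771)·e^(0.0687·11/12) = 268.7429 × 1.065000 = 286.2112
Value (long) = (F − K)·e^(−rT) = (286.2112 − 283.30) × 0.938967 = 2.7335
Short position value = −(long value) = -CHF 2.73

-CHF 2.73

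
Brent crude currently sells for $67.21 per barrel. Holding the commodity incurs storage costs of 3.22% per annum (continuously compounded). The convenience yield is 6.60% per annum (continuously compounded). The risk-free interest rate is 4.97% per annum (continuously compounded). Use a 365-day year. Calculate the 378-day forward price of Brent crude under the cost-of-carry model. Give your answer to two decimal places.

$68.33 per barrel

Net carry = r + u − y = 0.0497 + 0.0322 − 0.0660 = 0.0159
F = S·e^((r+u−y)T) = 67.21 · e^(0.0159 × 378/365) = 67.21 · e^0.016466
= 67.21 × 1.016602 = $68.33 per barrel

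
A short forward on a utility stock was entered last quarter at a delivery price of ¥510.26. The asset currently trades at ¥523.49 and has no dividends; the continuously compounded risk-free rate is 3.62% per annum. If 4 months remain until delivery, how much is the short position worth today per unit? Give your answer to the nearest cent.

Current fair forward for the remaining 4 months: F = S·e^(r·T), r = 0.0362
F = 523.49 · e^(0.0362 × 4/12) = 523.49 × 1.012140 = 529.8452
Value of long forward = (F − K)·e^(−rT) = (529.8452 − 510.26) · e^(−0.0362·4/12)
= 19.5852 × 0.988006 = 19.35
Short position value = −(long value) = -¥19.35

-¥19.35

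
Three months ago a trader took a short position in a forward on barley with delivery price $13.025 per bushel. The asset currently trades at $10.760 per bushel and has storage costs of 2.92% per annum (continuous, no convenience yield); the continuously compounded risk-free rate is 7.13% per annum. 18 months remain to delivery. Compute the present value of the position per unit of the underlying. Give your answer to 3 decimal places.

Current fair forward for the remaining 18 months: F = S·e^((r + u)·T), (r + u) = 0.0713 + 0.0292 = 0.1005
F = 10.760 · e^(0.1005 × 18/12) = 10.760 × 1.162706 = 12.5107
Value of long forward = (F − K)·e^(−rT) = (12.5107 − 13.025) · e^(−0.0713·18/12)
= -0.5143 × 0.898571 = -0.462
Short position value = −(long value) = $0.462

$0.462 per bushel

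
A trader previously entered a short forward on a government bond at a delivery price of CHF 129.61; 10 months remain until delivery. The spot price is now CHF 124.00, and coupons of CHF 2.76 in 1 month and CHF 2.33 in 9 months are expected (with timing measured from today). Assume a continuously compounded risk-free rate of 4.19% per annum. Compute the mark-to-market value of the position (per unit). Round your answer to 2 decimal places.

CHF 6.17

PV(remaining coupons) I = 2.76·e^(−0.0419·1/12) + 2.33·e^(−0.0419·9/12) = 5.0083
Current forward F = (S − I)·e^(rT) = (124.00 − 5.0083)·e^(0.0419·10/12) = 118.9917 × 1.035533 = 123.2198
Value (long) = (F − K)·e^(−rT) = (123.2198 − 129.61) × 0.965686 = -6.1709
Short position value = −(long value) = CHF 6.17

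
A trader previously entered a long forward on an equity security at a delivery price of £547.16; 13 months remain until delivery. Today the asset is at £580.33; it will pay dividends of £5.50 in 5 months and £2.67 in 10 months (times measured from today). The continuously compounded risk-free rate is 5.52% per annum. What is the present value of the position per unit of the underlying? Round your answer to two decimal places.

£57.01

PV(remaining dividends) I = 5.50·e^(−0.0552·5/12) + 2.67·e^(−0.0552·10/12) = 7.9249
Current forward F = (S − I)·e^(rT) = (580.33 − 7.9249)·e^(0.0552·13/12) = 572.4051 × 1.061624 = 607.6790
Value (long) = (F − K)·e^(−rT) = (607.6790 − 547.16) × 0.941953 = 57.0061
Value = £57.01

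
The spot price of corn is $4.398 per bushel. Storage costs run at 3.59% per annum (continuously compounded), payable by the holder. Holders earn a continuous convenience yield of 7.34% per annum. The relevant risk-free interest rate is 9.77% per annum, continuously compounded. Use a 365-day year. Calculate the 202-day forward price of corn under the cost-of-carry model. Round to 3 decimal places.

$4.547 per bushel

Net carry = r + u − y = 0.0977 + 0.0359 − 0.0734 = 0.0602
F = S·e^((r+u−y)T) = 4.398 · e^(0.0602 × 202/365) = 4.398 · e^0.033316
= 4.398 × 1.033877 = $4.547 per bushel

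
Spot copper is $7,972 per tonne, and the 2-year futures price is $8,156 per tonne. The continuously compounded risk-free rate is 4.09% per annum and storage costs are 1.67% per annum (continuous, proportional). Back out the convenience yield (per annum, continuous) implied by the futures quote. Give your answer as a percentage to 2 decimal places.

4.62%

F = S·e^((r+u−y)T) ⇒ (r+u−y) = ln(F/S)/T
ln(8156/7972) = 0.022818; /T ⇒ 0.011409
y = r + u − ln(F/S)/T = 0.0409 + 0.0167 − 0.011409 = 0.046191
y = 4.62%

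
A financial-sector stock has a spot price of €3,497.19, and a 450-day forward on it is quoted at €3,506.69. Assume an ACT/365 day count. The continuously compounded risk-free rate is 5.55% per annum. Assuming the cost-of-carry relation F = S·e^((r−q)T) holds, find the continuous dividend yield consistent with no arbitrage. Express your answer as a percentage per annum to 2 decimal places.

From F = S·e^((r−q)T): (r − q) = ln(F/S)/T
ln(3506.69/3497.19) = ln(1.002716) = 0.002712
(r − q) = 0.002712 / (450/365) = 0.002200
q = r − ln(F/S)/T = 0.0555 − 0.002200 = 0.053300
q = 5.33%

5.33%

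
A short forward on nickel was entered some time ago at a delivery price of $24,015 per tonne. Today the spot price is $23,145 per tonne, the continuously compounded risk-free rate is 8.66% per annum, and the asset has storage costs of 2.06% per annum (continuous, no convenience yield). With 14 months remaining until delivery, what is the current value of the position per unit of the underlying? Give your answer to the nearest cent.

-$2000.76 per tonne

Current fair forward for the remaining 14 months: F = S·e^((r + u)·T), (r + u) = 0.0866 + 0.0206 = 0.1072
F = 23145 · e^(0.1072 × 14/12) = 23145 × 1.13322400 = 26228.4695
Value of long forward = (F − K)·e^(−rT) = (26228.4695 − 24015) · e^(−0.0866·14/12)
= 2213.4695 × 0.90390290 = 2000.76
Short position value = −(long value) = -$2000.76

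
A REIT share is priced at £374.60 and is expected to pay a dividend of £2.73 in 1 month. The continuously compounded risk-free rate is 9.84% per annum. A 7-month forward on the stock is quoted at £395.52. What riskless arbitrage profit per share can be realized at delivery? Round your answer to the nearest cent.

PV(dividends) I = 2.73·e^(−0.0984·1/12) = 2.7077
Fair forward F* = (S − I)·e^(rT) = (374.60 − 2.7077)·e^0.057400 = 371.8923 × 1.059079 = 393.8633
Market £395.52 > fair 393.8633: forward overpriced → cash-and-carry (borrow at r, buy the stock and collect the dividends, short the forward).
Profit at T = |F_mkt − F*| = |395.52 − 393.8633| = £1.66 per share

£1.66 per share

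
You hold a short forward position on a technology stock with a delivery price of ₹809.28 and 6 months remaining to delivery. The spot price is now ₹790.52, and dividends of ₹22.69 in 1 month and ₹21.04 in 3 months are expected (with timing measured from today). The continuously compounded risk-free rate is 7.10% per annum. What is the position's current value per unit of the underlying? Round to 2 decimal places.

PV(remaining dividends) I = 22.69·e^(−0.0710·1/12) + 21.04·e^(−0.0710·3/12) = 43.2260
Current forward F = (S − I)·e^(rT) = (790.52 − 43.2260)·e^(0.0710·6/12) = 747.2940 × 1.036138 = 774.2997
Value (long) = (F − K)·e^(−rT) = (774.2997 − 809.28) × 0.965123 = -33.7603
Short position value = −(long value) = ₹33.76

₹33.76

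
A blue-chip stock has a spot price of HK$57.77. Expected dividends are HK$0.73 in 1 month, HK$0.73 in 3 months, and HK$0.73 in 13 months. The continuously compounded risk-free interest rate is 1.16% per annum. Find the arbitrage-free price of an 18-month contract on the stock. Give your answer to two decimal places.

HK$56.57

PV(dividends) I = 0.73·e^(−0.0116·1/12) + 0.73·e^(−0.0116·3/12) + 0.73·e^(−0.0116·13/12)
I = 0.7293 + 0.7279 + 0.7209 = 2.1781
F = (S − I)·e^(rT) = (57.77 − 2.1781) · e^(0.0116·18/12)
= 55.5919 · e^0.017400 = 55.5919 × 1.017552 = HK$56.57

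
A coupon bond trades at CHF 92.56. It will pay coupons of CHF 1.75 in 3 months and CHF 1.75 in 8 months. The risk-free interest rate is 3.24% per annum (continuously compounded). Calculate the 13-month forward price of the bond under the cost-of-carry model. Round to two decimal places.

CHF 92.29

PV(coupons) I = 1.75·e^(−0.0324·3/12) + 1.75·e^(−0.0324·8/12)
I = 1.7359 + 1.7126 = 3.4485
F = (S − I)·e^(rT) = (92.56 − 3.4485) · e^(0.0324·13/12)
= 89.1115 · e^0.035100 = 89.1115 × 1.035723 = CHF 92.29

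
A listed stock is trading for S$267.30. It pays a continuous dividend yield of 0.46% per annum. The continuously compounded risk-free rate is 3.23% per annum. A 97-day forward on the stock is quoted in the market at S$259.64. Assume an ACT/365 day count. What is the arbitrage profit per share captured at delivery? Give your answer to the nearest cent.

Fair forward: F* = S·e^(carry·T), with carry = (r − q) = 0.0323 − 0.0046 = 0.0277
F* = 267.30 · e^(0.0277 × 97/365) = 267.30 · e^0.007361 = 267.30 × 1.007388 = S$269.2748
Market S$259.64 < fair S$269.2748: forward underpriced → reverse cash-and-carry (short spot, go long the forward).
At maturity, profit = |F_mkt − F*| = |259.64 − 269.2748| = S$9.63 per share

S$9.63 per share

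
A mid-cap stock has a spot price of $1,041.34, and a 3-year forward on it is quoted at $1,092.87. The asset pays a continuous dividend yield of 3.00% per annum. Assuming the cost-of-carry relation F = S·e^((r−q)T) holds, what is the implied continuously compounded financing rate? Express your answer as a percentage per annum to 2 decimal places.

4.61%

From F = S·e^((r−q)T): (r − q) = ln(F/S)/T
ln(1092.87/1041.34) = ln(1.049484) = 0.048299
(r − q) = 0.048299 / (3) = 0.016100
r = ln(F/S)/T + q = 0.016100 + 0.0300 = 0.046100
r = 4.61%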